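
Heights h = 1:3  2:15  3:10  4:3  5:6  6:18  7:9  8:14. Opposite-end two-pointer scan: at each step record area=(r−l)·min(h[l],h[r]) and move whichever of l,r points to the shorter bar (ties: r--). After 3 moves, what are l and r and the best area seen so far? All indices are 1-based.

l=1 r=8: min(3,14)*7=21 best=21 *, l++
l=2 r=8: min(15,14)*6=84 best=84 *, r--
l=2 r=7: min(15,9)*5=45 best=84, r--

l=2, r=6, best area=84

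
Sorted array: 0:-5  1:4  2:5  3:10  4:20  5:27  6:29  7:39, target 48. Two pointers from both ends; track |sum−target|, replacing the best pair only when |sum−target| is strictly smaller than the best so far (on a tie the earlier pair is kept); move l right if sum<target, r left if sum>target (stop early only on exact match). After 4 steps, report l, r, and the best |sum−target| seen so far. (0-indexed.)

[0,7] -5+39=34 d=14 * → l++
[1,7] 4+39=43 d=5 * → l++
[2,7] 5+39=44 d=4 * → l++
[3,7] 10+39=49 d=1 * → r--

l=3, r=6, best |Δ|=1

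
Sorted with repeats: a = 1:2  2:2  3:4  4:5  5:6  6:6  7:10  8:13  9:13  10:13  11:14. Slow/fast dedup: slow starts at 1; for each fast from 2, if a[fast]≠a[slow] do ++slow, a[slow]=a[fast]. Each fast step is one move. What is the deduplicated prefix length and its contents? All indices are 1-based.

length 7; prefix = [2, 4, 5, 6, 10, 13, 14]

slow=1 fast=2: a[fast]=2=a[slow] dup, fast++
slow=1 fast=3: a[fast]=4≠a[slow]=2 write a[2]=4, slow++,fast++
slow=2 fast=4: a[fast]=5≠a[slow]=4 write a[3]=5, slow++,fast++
slow=3 fast=5: a[fast]=6≠a[slow]=5 write a[4]=6, slow++,fast++
slow=4 fast=6: a[fast]=6=a[slow] dup, fast++
slow=4 fast=7: a[fast]=10≠a[slow]=6 write a[5]=10, slow++,fast++
slow=5 fast=8: a[fast]=13≠a[slow]=10 write a[6]=13, slow++,fast++
slow=6 fast=9: a[fast]=13=a[slow] dup, fast++
slow=6 fast=10: a[fast]=13=a[slow] dup, fast++
slow=6 fast=11: a[fast]=14≠a[slow]=13 write a[7]=14, slow++,fast++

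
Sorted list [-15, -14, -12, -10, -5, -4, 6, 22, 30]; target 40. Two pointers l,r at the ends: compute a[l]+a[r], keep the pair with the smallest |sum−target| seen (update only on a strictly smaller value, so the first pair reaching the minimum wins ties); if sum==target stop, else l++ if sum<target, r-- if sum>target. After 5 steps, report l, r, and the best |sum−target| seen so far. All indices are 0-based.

l=0 r=8: -15+30=15 d=25 *, l++
l=1 r=8: -14+30=16 d=24 *, l++
l=2 r=8: -12+30=18 d=22 *, l++
l=3 r=8: -10+30=20 d=20 *, l++
l=4 r=8: -5+30=25 d=15 *, l++

l=5, r=8, best |Δ|=15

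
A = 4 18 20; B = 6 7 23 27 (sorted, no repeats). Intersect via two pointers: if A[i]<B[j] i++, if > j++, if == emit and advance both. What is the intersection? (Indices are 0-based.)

intersection = []

i=0 j=0: 4<6, i++
i=1 j=0: 18>6, j++
i=1 j=1: 18>7, j++
i=1 j=2: 18<23, i++
i=2 j=2: 20<23, i++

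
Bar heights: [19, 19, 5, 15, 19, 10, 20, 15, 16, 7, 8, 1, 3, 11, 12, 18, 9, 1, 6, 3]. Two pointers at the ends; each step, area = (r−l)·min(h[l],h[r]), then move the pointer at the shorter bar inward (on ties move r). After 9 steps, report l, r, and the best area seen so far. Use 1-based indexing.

l=1, r=11, best area=270

[1,20] min(19,3)*19=57 best=57 * → r--
[1,19] min(19,6)*18=108 best=108 * → r--
[1,18] min(19,1)*17=17 best=108 → r--
[1,17] min(19,9)*16=144 best=144 * → r--
[1,16] min(19,18)*15=270 best=270 * → r--
[1,15] min(19,12)*14=168 best=270 → r--
[1,14] min(19,11)*13=143 best=270 → r--
[1,13] min(19,3)*12=36 best=270 → r--
[1,12] min(19,1)*11=11 best=270 → r--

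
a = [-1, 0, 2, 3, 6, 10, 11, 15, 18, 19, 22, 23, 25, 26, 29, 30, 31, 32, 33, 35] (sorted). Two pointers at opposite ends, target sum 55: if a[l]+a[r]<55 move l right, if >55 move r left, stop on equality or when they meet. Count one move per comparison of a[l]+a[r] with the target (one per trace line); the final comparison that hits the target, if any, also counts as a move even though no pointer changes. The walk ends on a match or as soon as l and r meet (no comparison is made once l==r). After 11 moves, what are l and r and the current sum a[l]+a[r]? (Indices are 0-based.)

l=10, r=18, sum=55

l=0 r=19: -1+35=34 <55, l++
l=1 r=19: 0+35=35 <55, l++
l=2 r=19: 2+35=37 <55, l++
l=3 r=19: 3+35=38 <55, l++
l=4 r=19: 6+35=41 <55, l++
l=5 r=19: 10+35=45 <55, l++
l=6 r=19: 11+35=46 <55, l++
l=7 r=19: 15+35=50 <55, l++
l=8 r=19: 18+35=53 <55, l++
l=9 r=19: 19+35=54 <55, l++
l=10 r=19: 22+35=57 >55, r--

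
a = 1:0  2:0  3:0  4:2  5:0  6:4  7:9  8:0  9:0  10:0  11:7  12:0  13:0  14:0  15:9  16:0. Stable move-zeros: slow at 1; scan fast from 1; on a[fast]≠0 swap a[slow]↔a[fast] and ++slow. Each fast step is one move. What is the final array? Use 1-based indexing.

(s=1,f=1) a[fast]=0 → fast++
(s=1,f=2) a[fast]=0 → fast++
(s=1,f=3) a[fast]=0 → fast++
(s=1,f=4) a[fast]=2≠0 swap→a[1]=2 → slow++,fast++
(s=2,f=5) a[fast]=0 → fast++
(s=2,f=6) a[fast]=4≠0 swap→a[2]=4 → slow++,fast++
(s=3,f=7) a[fast]=9≠0 swap→a[3]=9 → slow++,fast++
(s=4,f=8) a[fast]=0 → fast++
(s=4,f=9) a[fast]=0 → fast++
(s=4,f=10) a[fast]=0 → fast++
(s=4,f=11) a[fast]=7≠0 swap→a[4]=7 → slow++,fast++
(s=5,f=12) a[fast]=0 → fast++
(s=5,f=13) a[fast]=0 → fast++
(s=5,f=14) a[fast]=0 → fast++
(s=5,f=15) a[fast]=9≠0 swap→a[5]=9 → slow++,fast++
(s=6,f=16) a[fast]=0 → fast++

[2, 4, 9, 7, 9, 0, 0, 0, 0, 0, 0, 0, 0, 0, 0, 0]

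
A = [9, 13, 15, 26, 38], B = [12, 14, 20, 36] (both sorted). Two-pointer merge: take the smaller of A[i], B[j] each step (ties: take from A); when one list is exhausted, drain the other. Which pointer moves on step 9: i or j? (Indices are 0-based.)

[i=0,j=0] A[i]=9<=B[j]=12 take 9 → i++
[i=1,j=0] A[i]=13>B[j]=12 take 12 → j++
[i=1,j=1] A[i]=13<=B[j]=14 take 13 → i++
[i=2,j=1] A[i]=15>B[j]=14 take 14 → j++
[i=2,j=2] A[i]=15<=B[j]=20 take 15 → i++
[i=3,j=2] A[i]=26>B[j]=20 take 20 → j++
[i=3,j=3] A[i]=26<=B[j]=36 take 26 → i++
[i=4,j=3] A[i]=38>B[j]=36 take 36 → j++
[i=4,j=4] B done, take A[i]=38 → i++

i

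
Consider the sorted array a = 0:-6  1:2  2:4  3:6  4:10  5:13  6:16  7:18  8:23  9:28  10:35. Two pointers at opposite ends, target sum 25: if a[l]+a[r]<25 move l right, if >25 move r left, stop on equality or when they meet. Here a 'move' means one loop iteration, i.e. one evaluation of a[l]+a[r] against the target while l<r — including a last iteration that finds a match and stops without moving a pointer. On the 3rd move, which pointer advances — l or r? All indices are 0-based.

r

l=0 r=10: -6+35=29 >25, r--
l=0 r=9: -6+28=22 <25, l++
l=1 r=9: 2+28=30 >25, r--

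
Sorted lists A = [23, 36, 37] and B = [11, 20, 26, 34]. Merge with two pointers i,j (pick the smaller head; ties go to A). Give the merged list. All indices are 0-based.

[11, 20, 23, 26, 34, 36, 37]

[i=0,j=0] A[i]=23>B[j]=11 take 11 → j++
[i=0,j=1] A[i]=23>B[j]=20 take 20 → j++
[i=0,j=2] A[i]=23<=B[j]=26 take 23 → i++
[i=1,j=2] A[i]=36>B[j]=26 take 26 → j++
[i=1,j=3] A[i]=36>B[j]=34 take 34 → j++
[i=1,j=4] B done, take A[i]=36 → i++
[i=2,j=4] B done, take A[i]=37 → i++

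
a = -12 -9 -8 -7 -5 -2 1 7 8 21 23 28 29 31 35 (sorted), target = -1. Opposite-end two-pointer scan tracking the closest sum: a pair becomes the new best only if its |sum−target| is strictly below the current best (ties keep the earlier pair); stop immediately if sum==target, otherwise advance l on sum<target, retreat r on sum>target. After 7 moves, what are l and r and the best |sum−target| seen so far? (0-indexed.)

l=1, r=8, best |Δ|=3

l=0 r=14: -12+35=23 d=24 *, r--
l=0 r=13: -12+31=19 d=20 *, r--
l=0 r=12: -12+29=17 d=18 *, r--
l=0 r=11: -12+28=16 d=17 *, r--
l=0 r=10: -12+23=11 d=12 *, r--
l=0 r=9: -12+21=9 d=10 *, r--
l=0 r=8: -12+8=-4 d=3 *, l++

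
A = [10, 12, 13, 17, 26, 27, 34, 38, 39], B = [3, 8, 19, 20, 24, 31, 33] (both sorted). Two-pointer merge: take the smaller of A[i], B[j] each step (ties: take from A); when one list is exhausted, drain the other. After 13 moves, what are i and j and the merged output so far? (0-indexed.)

[i=0,j=0] A[i]=10>B[j]=3 take 3 → j++
[i=0,j=1] A[i]=10>B[j]=8 take 8 → j++
[i=0,j=2] A[i]=10<=B[j]=19 take 10 → i++
[i=1,j=2] A[i]=12<=B[j]=19 take 12 → i++
[i=2,j=2] A[i]=13<=B[j]=19 take 13 → i++
[i=3,j=2] A[i]=17<=B[j]=19 take 17 → i++
[i=4,j=2] A[i]=26>B[j]=19 take 19 → j++
[i=4,j=3] A[i]=26>B[j]=20 take 20 → j++
[i=4,j=4] A[i]=26>B[j]=24 take 24 → j++
[i=4,j=5] A[i]=26<=B[j]=31 take 26 → i++
[i=5,j=5] A[i]=27<=B[j]=31 take 27 → i++
[i=6,j=5] A[i]=34>B[j]=31 take 31 → j++
[i=6,j=6] A[i]=34>B[j]=33 take 33 → j++

i=6, j=7, merged so far=[3, 8, 10, 12, 13, 17, 19, 20, 24, 26, 27, 31, 33]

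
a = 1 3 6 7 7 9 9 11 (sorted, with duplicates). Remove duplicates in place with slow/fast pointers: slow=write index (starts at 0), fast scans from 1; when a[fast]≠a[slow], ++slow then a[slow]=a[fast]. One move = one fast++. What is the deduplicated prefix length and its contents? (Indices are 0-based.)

length 6; prefix = [1, 3, 6, 7, 9, 11]

slow=0 fast=1: a[fast]=3≠a[slow]=1 write a[1]=3, slow++,fast++
slow=1 fast=2: a[fast]=6≠a[slow]=3 write a[2]=6, slow++,fast++
slow=2 fast=3: a[fast]=7≠a[slow]=6 write a[3]=7, slow++,fast++
slow=3 fast=4: a[fast]=7=a[slow] dup, fast++
slow=3 fast=5: a[fast]=9≠a[slow]=7 write a[4]=9, slow++,fast++
slow=4 fast=6: a[fast]=9=a[slow] dup, fast++
slow=4 fast=7: a[fast]=11≠a[slow]=9 write a[5]=11, slow++,fast++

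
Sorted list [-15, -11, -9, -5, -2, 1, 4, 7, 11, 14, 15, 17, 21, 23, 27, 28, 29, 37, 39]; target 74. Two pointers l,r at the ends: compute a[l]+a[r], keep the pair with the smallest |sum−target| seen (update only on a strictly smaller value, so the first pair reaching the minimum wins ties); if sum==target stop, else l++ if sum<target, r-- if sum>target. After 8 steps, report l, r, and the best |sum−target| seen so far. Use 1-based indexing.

[1,19] -15+39=24 d=50 * → l++
[2,19] -11+39=28 d=46 * → l++
[3,19] -9+39=30 d=44 * → l++
[4,19] -5+39=34 d=40 * → l++
[5,19] -2+39=37 d=37 * → l++
[6,19] 1+39=40 d=34 * → l++
[7,19] 4+39=43 d=31 * → l++
[8,19] 7+39=46 d=28 * → l++

l=9, r=19, best |Δ|=28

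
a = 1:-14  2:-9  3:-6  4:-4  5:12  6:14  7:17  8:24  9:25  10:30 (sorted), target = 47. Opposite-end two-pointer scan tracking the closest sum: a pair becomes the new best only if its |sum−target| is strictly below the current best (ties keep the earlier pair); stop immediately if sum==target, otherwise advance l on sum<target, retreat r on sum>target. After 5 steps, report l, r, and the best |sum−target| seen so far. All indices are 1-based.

l=1 r=10: -14+30=16 d=31 *, l++
l=2 r=10: -9+30=21 d=26 *, l++
l=3 r=10: -6+30=24 d=23 *, l++
l=4 r=10: -4+30=26 d=21 *, l++
l=5 r=10: 12+30=42 d=5 *, l++

l=6, r=10, best |Δ|=5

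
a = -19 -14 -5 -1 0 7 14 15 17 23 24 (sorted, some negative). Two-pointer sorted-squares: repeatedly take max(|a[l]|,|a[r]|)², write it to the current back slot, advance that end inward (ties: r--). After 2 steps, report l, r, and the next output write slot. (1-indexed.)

l=1, r=9, next write slot=9

[1,11] |-19|<=|24| out[11]=576 → r--
[1,10] |-19|<=|23| out[10]=529 → r--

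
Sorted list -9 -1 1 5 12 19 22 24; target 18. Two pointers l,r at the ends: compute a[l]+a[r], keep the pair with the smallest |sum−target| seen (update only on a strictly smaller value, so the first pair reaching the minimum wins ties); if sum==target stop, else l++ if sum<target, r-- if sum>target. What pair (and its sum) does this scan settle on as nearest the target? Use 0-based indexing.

pair (-1, 19) with sum 18 (|Δ|=0)

[0,7] -9+24=15 d=3 * → l++
[1,7] -1+24=23 d=5 → r--
[1,6] -1+22=21 d=3 → r--
[1,5] -1+19=18 d=0 * → stop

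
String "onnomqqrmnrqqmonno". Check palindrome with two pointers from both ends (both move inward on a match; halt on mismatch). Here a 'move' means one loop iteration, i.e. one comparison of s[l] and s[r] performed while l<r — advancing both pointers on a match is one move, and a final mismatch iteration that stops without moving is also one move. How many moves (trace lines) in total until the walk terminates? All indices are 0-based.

l=0 r=17: 'o'=='o', l++,r--
l=1 r=16: 'n'=='n', l++,r--
l=2 r=15: 'n'=='n', l++,r--
l=3 r=14: 'o'=='o', l++,r--
l=4 r=13: 'm'=='m', l++,r--
l=5 r=12: 'q'=='q', l++,r--
l=6 r=11: 'q'=='q', l++,r--
l=7 r=10: 'r'=='r', l++,r--
l=8 r=9: 'm'!='n', stop

9 moves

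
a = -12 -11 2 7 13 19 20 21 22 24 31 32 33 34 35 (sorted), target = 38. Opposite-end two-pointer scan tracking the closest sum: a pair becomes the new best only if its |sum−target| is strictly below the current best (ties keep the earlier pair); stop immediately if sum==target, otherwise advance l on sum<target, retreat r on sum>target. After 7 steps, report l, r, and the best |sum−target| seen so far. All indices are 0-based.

l=3, r=10, best |Δ|=1

[0,14] -12+35=23 d=15 * → l++
[1,14] -11+35=24 d=14 * → l++
[2,14] 2+35=37 d=1 * → l++
[3,14] 7+35=42 d=4 → r--
[3,13] 7+34=41 d=3 → r--
[3,12] 7+33=40 d=2 → r--
[3,11] 7+32=39 d=1 → r--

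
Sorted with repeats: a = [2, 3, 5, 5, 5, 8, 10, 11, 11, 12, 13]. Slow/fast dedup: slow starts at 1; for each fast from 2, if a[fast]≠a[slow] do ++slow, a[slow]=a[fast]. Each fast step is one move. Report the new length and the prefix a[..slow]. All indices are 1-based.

length 8; prefix = [2, 3, 5, 8, 10, 11, 12, 13]

(s=1,f=2) a[fast]=3≠a[slow]=2 write a[2]=3 → slow++,fast++
(s=2,f=3) a[fast]=5≠a[slow]=3 write a[3]=5 → slow++,fast++
(s=3,f=4) a[fast]=5=a[slow] dup → fast++
(s=3,f=5) a[fast]=5=a[slow] dup → fast++
(s=3,f=6) a[fast]=8≠a[slow]=5 write a[4]=8 → slow++,fast++
(s=4,f=7) a[fast]=10≠a[slow]=8 write a[5]=10 → slow++,fast++
(s=5,f=8) a[fast]=11≠a[slow]=10 write a[6]=11 → slow++,fast++
(s=6,f=9) a[fast]=11=a[slow] dup → fast++
(s=6,f=10) a[fast]=12≠a[slow]=11 write a[7]=12 → slow++,fast++
(s=7,f=11) a[fast]=13≠a[slow]=12 write a[8]=13 → slow++,fast++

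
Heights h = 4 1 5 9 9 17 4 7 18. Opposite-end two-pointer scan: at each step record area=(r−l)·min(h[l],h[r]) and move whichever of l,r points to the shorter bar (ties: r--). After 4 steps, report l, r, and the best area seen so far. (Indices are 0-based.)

l=4, r=8, best area=45

l=0 r=8: min(4,18)*8=32 best=32 *, l++
l=1 r=8: min(1,18)*7=7 best=32, l++
l=2 r=8: min(5,18)*6=30 best=32, l++
l=3 r=8: min(9,18)*5=45 best=45 *, l++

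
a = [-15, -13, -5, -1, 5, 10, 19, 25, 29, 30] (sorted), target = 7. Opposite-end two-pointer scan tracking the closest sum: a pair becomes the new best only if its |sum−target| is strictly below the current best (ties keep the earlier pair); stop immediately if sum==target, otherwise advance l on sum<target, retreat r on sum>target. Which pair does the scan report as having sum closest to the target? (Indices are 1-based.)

l=1 r=10: -15+30=15 d=8 *, r--
l=1 r=9: -15+29=14 d=7 *, r--
l=1 r=8: -15+25=10 d=3 *, r--
l=1 r=7: -15+19=4 d=3, l++
l=2 r=7: -13+19=6 d=1 *, l++
l=3 r=7: -5+19=14 d=7, r--
l=3 r=6: -5+10=5 d=2, l++
l=4 r=6: -1+10=9 d=2, r--
l=4 r=5: -1+5=4 d=3, l++

pair (-13, 19) with sum 6 (|Δ|=1)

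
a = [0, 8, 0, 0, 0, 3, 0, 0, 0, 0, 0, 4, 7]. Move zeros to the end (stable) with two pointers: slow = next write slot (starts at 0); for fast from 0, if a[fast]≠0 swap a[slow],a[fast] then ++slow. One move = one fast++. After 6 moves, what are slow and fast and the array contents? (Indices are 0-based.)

slow=2, fast=6, a=[8, 3, 0, 0, 0, 0, 0, 0, 0, 0, 0, 4, 7]

slow=0 fast=0: a[fast]=0, fast++
slow=0 fast=1: a[fast]=8≠0 swap→a[0]=8, slow++,fast++
slow=1 fast=2: a[fast]=0, fast++
slow=1 fast=3: a[fast]=0, fast++
slow=1 fast=4: a[fast]=0, fast++
slow=1 fast=5: a[fast]=3≠0 swap→a[1]=3, slow++,fast++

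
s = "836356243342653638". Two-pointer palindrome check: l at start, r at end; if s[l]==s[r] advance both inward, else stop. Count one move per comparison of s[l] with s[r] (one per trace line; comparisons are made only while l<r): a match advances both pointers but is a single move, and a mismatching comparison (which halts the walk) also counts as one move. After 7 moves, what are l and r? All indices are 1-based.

[1,18] '8'=='8' → l++,r--
[2,17] '3'=='3' → l++,r--
[3,16] '6'=='6' → l++,r--
[4,15] '3'=='3' → l++,r--
[5,14] '5'=='5' → l++,r--
[6,13] '6'=='6' → l++,r--
[7,12] '2'=='2' → l++,r--

l=8, r=11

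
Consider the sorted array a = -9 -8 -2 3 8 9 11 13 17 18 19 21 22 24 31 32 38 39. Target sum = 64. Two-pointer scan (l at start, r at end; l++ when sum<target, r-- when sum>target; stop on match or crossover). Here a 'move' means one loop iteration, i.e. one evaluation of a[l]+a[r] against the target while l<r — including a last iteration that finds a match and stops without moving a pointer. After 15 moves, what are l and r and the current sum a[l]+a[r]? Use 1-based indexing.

[1,18] -9+39=30 <64 → l++
[2,18] -8+39=31 <64 → l++
[3,18] -2+39=37 <64 → l++
[4,18] 3+39=42 <64 → l++
[5,18] 8+39=47 <64 → l++
[6,18] 9+39=48 <64 → l++
[7,18] 11+39=50 <64 → l++
[8,18] 13+39=52 <64 → l++
[9,18] 17+39=56 <64 → l++
[10,18] 18+39=57 <64 → l++
[11,18] 19+39=58 <64 → l++
[12,18] 21+39=60 <64 → l++
[13,18] 22+39=61 <64 → l++
[14,18] 24+39=63 <64 → l++
[15,18] 31+39=70 >64 → r--

l=15, r=17, sum=69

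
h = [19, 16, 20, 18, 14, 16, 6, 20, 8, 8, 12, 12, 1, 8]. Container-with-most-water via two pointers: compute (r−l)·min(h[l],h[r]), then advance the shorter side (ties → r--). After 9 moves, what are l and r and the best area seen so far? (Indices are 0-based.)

l=2, r=6, best area=133

[0,13] min(19,8)*13=104 best=104 * → r--
[0,12] min(19,1)*12=12 best=104 → r--
[0,11] min(19,12)*11=132 best=132 * → r--
[0,10] min(19,12)*10=120 best=132 → r--
[0,9] min(19,8)*9=72 best=132 → r--
[0,8] min(19,8)*8=64 best=132 → r--
[0,7] min(19,20)*7=133 best=133 * → l++
[1,7] min(16,20)*6=96 best=133 → l++
[2,7] min(20,20)*5=100 best=133 → r--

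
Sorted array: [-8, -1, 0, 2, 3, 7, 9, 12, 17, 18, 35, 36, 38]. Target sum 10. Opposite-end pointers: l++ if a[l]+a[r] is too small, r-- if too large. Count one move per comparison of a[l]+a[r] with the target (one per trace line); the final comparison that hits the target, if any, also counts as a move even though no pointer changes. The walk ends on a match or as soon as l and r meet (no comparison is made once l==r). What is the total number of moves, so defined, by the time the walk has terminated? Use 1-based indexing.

l=1 r=13: -8+38=30 >10, r--
l=1 r=12: -8+36=28 >10, r--
l=1 r=11: -8+35=27 >10, r--
l=1 r=10: -8+18=10, found

4 moves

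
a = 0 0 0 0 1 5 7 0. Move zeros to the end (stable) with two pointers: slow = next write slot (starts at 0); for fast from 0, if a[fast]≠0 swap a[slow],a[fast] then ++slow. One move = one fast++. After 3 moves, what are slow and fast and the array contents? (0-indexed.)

slow=0, fast=3, a=[0, 0, 0, 0, 1, 5, 7, 0]

(s=0,f=0) a[fast]=0 → fast++
(s=0,f=1) a[fast]=0 → fast++
(s=0,f=2) a[fast]=0 → fast++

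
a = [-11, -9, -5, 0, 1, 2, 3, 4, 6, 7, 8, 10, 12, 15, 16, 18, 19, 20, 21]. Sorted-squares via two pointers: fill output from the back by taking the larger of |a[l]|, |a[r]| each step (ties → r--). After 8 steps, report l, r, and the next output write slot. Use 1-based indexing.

[1,19] |-11|<=|21| out[19]=441 → r--
[1,18] |-11|<=|20| out[18]=400 → r--
[1,17] |-11|<=|19| out[17]=361 → r--
[1,16] |-11|<=|18| out[16]=324 → r--
[1,15] |-11|<=|16| out[15]=256 → r--
[1,14] |-11|<=|15| out[14]=225 → r--
[1,13] |-11|<=|12| out[13]=144 → r--
[1,12] |-11|>|10| out[12]=121 → l++

l=2, r=12, next write slot=11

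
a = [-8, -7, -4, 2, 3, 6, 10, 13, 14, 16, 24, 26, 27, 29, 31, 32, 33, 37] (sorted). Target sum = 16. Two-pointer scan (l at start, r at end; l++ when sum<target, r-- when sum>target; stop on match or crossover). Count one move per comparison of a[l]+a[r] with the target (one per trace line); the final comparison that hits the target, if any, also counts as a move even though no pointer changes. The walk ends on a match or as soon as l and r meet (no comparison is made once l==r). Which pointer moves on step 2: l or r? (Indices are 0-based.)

[0,17] -8+37=29 >16 → r--
[0,16] -8+33=25 >16 → r--

r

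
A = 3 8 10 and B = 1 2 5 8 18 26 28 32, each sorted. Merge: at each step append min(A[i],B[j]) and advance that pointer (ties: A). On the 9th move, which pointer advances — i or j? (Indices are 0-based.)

[i=0,j=0] A[i]=3>B[j]=1 take 1 → j++
[i=0,j=1] A[i]=3>B[j]=2 take 2 → j++
[i=0,j=2] A[i]=3<=B[j]=5 take 3 → i++
[i=1,j=2] A[i]=8>B[j]=5 take 5 → j++
[i=1,j=3] A[i]=8<=B[j]=8 take 8 → i++
[i=2,j=3] A[i]=10>B[j]=8 take 8 → j++
[i=2,j=4] A[i]=10<=B[j]=18 take 10 → i++
[i=3,j=4] A done, take B[j]=18 → j++
[i=3,j=5] A done, take B[j]=26 → j++

j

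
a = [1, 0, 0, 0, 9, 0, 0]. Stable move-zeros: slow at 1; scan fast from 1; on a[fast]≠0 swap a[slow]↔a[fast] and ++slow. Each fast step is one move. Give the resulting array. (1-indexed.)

[1, 9, 0, 0, 0, 0, 0]

(s=1,f=1) a[fast]=1≠0 swap→a[1]=1 → slow++,fast++
(s=2,f=2) a[fast]=0 → fast++
(s=2,f=3) a[fast]=0 → fast++
(s=2,f=4) a[fast]=0 → fast++
(s=2,f=5) a[fast]=9≠0 swap→a[2]=9 → slow++,fast++
(s=3,f=6) a[fast]=0 → fast++
(s=3,f=7) a[fast]=0 → fast++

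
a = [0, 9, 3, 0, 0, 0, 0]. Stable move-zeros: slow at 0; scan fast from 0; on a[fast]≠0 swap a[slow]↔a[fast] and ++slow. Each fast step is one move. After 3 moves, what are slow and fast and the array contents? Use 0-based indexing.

(s=0,f=0) a[fast]=0 → fast++
(s=0,f=1) a[fast]=9≠0 swap→a[0]=9 → slow++,fast++
(s=1,f=2) a[fast]=3≠0 swap→a[1]=3 → slow++,fast++

slow=2, fast=3, a=[9, 3, 0, 0, 0, 0, 0]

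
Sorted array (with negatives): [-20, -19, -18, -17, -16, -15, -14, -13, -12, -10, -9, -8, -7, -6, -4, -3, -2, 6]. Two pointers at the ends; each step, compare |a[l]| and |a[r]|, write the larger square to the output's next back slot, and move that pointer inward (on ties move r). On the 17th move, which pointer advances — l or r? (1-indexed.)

l=1 r=18: |-20|>|6| out[18]=400, l++
l=2 r=18: |-19|>|6| out[17]=361, l++
l=3 r=18: |-18|>|6| out[16]=324, l++
l=4 r=18: |-17|>|6| out[15]=289, l++
l=5 r=18: |-16|>|6| out[14]=256, l++
l=6 r=18: |-15|>|6| out[13]=225, l++
l=7 r=18: |-14|>|6| out[12]=196, l++
l=8 r=18: |-13|>|6| out[11]=169, l++
l=9 r=18: |-12|>|6| out[10]=144, l++
l=10 r=18: |-10|>|6| out[9]=100, l++
l=11 r=18: |-9|>|6| out[8]=81, l++
l=12 r=18: |-8|>|6| out[7]=64, l++
l=13 r=18: |-7|>|6| out[6]=49, l++
l=14 r=18: |-6|<=|6| out[5]=36, r--
l=14 r=17: |-6|>|-2| out[4]=36, l++
l=15 r=17: |-4|>|-2| out[3]=16, l++
l=16 r=17: |-3|>|-2| out[2]=9, l++

l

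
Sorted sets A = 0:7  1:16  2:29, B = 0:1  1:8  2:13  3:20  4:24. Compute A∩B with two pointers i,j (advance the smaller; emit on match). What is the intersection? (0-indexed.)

intersection = []

i=0 j=0: 7>1, j++
i=0 j=1: 7<8, i++
i=1 j=1: 16>8, j++
i=1 j=2: 16>13, j++
i=1 j=3: 16<20, i++
i=2 j=3: 29>20, j++
i=2 j=4: 29>24, j++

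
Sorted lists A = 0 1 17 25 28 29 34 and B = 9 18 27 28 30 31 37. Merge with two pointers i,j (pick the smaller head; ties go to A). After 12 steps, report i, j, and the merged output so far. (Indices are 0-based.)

i=6, j=6, merged so far=[0, 1, 9, 17, 18, 25, 27, 28, 28, 29, 30, 31]

i=0 j=0: A[i]=0<=B[j]=9 take 0, i++
i=1 j=0: A[i]=1<=B[j]=9 take 1, i++
i=2 j=0: A[i]=17>B[j]=9 take 9, j++
i=2 j=1: A[i]=17<=B[j]=18 take 17, i++
i=3 j=1: A[i]=25>B[j]=18 take 18, j++
i=3 j=2: A[i]=25<=B[j]=27 take 25, i++
i=4 j=2: A[i]=28>B[j]=27 take 27, j++
i=4 j=3: A[i]=28<=B[j]=28 take 28, i++
i=5 j=3: A[i]=29>B[j]=28 take 28, j++
i=5 j=4: A[i]=29<=B[j]=30 take 29, i++
i=6 j=4: A[i]=34>B[j]=30 take 30, j++
i=6 j=5: A[i]=34>B[j]=31 take 31, j++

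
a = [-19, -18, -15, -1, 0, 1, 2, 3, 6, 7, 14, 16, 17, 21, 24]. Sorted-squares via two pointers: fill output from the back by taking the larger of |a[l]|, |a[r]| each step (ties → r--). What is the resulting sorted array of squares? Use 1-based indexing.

[0, 1, 1, 4, 9, 36, 49, 196, 225, 256, 289, 324, 361, 441, 576]

l=1 r=15: |-19|<=|24| out[15]=576, r--
l=1 r=14: |-19|<=|21| out[14]=441, r--
l=1 r=13: |-19|>|17| out[13]=361, l++
l=2 r=13: |-18|>|17| out[12]=324, l++
l=3 r=13: |-15|<=|17| out[11]=289, r--
l=3 r=12: |-15|<=|16| out[10]=256, r--
l=3 r=11: |-15|>|14| out[9]=225, l++
l=4 r=11: |-1|<=|14| out[8]=196, r--
l=4 r=10: |-1|<=|7| out[7]=49, r--
l=4 r=9: |-1|<=|6| out[6]=36, r--
l=4 r=8: |-1|<=|3| out[5]=9, r--
l=4 r=7: |-1|<=|2| out[4]=4, r--
l=4 r=6: |-1|<=|1| out[3]=1, r--
l=4 r=5: |-1|>|0| out[2]=1, l++
l=5 r=5: |0|<=|0| out[1]=0, r--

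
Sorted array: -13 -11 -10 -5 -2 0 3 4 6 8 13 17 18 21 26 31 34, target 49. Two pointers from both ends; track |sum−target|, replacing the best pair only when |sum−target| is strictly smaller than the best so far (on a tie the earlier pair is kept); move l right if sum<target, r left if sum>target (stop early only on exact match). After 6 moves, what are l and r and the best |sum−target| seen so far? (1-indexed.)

l=1 r=17: -13+34=21 d=28 *, l++
l=2 r=17: -11+34=23 d=26 *, l++
l=3 r=17: -10+34=24 d=25 *, l++
l=4 r=17: -5+34=29 d=20 *, l++
l=5 r=17: -2+34=32 d=17 *, l++
l=6 r=17: 0+34=34 d=15 *, l++

l=7, r=17, best |Δ|=15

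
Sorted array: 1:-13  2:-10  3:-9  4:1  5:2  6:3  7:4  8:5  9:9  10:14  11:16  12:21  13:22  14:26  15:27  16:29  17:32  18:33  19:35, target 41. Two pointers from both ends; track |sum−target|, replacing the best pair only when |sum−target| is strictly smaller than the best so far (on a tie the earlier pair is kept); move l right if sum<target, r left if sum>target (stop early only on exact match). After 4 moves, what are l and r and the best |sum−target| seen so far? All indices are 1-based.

l=5, r=19, best |Δ|=5

l=1 r=19: -13+35=22 d=19 *, l++
l=2 r=19: -10+35=25 d=16 *, l++
l=3 r=19: -9+35=26 d=15 *, l++
l=4 r=19: 1+35=36 d=5 *, l++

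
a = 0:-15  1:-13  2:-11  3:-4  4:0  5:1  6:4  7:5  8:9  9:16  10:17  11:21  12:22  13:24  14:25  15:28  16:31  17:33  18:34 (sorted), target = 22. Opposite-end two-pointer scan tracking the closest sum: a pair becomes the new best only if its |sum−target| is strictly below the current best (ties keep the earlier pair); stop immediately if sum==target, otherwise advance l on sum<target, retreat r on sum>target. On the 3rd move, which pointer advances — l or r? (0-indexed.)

[0,18] -15+34=19 d=3 * → l++
[1,18] -13+34=21 d=1 * → l++
[2,18] -11+34=23 d=1 → r--

r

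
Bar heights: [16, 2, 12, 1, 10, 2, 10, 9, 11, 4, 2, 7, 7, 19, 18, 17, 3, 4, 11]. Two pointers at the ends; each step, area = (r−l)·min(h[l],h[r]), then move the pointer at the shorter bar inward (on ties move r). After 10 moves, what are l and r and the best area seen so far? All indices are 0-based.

l=7, r=15, best area=240

[0,18] min(16,11)*18=198 best=198 * → r--
[0,17] min(16,4)*17=68 best=198 → r--
[0,16] min(16,3)*16=48 best=198 → r--
[0,15] min(16,17)*15=240 best=240 * → l++
[1,15] min(2,17)*14=28 best=240 → l++
[2,15] min(12,17)*13=156 best=240 → l++
[3,15] min(1,17)*12=12 best=240 → l++
[4,15] min(10,17)*11=110 best=240 → l++
[5,15] min(2,17)*10=20 best=240 → l++
[6,15] min(10,17)*9=90 best=240 → l++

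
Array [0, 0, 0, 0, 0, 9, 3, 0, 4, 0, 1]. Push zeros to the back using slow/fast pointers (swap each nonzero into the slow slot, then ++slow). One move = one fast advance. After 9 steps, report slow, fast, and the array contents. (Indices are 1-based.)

(s=1,f=1) a[fast]=0 → fast++
(s=1,f=2) a[fast]=0 → fast++
(s=1,f=3) a[fast]=0 → fast++
(s=1,f=4) a[fast]=0 → fast++
(s=1,f=5) a[fast]=0 → fast++
(s=1,f=6) a[fast]=9≠0 swap→a[1]=9 → slow++,fast++
(s=2,f=7) a[fast]=3≠0 swap→a[2]=3 → slow++,fast++
(s=3,f=8) a[fast]=0 → fast++
(s=3,f=9) a[fast]=4≠0 swap→a[3]=4 → slow++,fast++

slow=4, fast=10, a=[9, 3, 4, 0, 0, 0, 0, 0, 0, 0, 1]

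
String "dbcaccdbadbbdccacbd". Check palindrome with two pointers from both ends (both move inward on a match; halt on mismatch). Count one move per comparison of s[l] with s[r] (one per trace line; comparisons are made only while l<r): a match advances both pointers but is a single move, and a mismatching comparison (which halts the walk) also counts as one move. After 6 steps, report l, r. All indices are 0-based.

[0,18] 'd'=='d' → l++,r--
[1,17] 'b'=='b' → l++,r--
[2,16] 'c'=='c' → l++,r--
[3,15] 'a'=='a' → l++,r--
[4,14] 'c'=='c' → l++,r--
[5,13] 'c'=='c' → l++,r--

l=6, r=12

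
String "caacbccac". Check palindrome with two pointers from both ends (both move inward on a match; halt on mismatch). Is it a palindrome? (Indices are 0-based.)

not a palindrome (mismatch at 2,6)

l=0 r=8: 'c'=='c', l++,r--
l=1 r=7: 'a'=='a', l++,r--
l=2 r=6: 'a'!='c', stop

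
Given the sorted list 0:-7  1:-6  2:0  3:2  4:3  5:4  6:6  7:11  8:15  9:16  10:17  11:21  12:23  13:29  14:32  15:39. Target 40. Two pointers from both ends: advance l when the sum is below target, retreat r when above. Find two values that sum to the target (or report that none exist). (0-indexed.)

[0,15] -7+39=32 <40 → l++
[1,15] -6+39=33 <40 → l++
[2,15] 0+39=39 <40 → l++
[3,15] 2+39=41 >40 → r--
[3,14] 2+32=34 <40 → l++
[4,14] 3+32=35 <40 → l++
[5,14] 4+32=36 <40 → l++
[6,14] 6+32=38 <40 → l++
[7,14] 11+32=43 >40 → r--
[7,13] 11+29=40 → found

(11, 29)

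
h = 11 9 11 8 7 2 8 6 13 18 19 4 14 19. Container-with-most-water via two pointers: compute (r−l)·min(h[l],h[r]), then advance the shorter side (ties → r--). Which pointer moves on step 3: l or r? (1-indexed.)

[1,14] min(11,19)*13=143 best=143 * → l++
[2,14] min(9,19)*12=108 best=143 → l++
[3,14] min(11,19)*11=121 best=143 → l++

l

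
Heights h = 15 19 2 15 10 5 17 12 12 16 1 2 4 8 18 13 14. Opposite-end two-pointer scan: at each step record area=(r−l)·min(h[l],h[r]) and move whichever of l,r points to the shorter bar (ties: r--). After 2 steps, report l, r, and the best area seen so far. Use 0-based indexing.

l=0 r=16: min(15,14)*16=224 best=224 *, r--
l=0 r=15: min(15,13)*15=195 best=224, r--

l=0, r=14, best area=224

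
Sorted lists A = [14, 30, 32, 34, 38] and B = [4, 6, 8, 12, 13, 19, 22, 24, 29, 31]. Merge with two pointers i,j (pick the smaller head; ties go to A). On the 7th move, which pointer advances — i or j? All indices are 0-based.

i=0 j=0: A[i]=14>B[j]=4 take 4, j++
i=0 j=1: A[i]=14>B[j]=6 take 6, j++
i=0 j=2: A[i]=14>B[j]=8 take 8, j++
i=0 j=3: A[i]=14>B[j]=12 take 12, j++
i=0 j=4: A[i]=14>B[j]=13 take 13, j++
i=0 j=5: A[i]=14<=B[j]=19 take 14, i++
i=1 j=5: A[i]=30>B[j]=19 take 19, j++

j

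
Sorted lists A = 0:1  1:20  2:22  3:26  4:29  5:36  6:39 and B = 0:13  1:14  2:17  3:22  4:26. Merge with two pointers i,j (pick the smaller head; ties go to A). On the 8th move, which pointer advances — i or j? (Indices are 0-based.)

[i=0,j=0] A[i]=1<=B[j]=13 take 1 → i++
[i=1,j=0] A[i]=20>B[j]=13 take 13 → j++
[i=1,j=1] A[i]=20>B[j]=14 take 14 → j++
[i=1,j=2] A[i]=20>B[j]=17 take 17 → j++
[i=1,j=3] A[i]=20<=B[j]=22 take 20 → i++
[i=2,j=3] A[i]=22<=B[j]=22 take 22 → i++
[i=3,j=3] A[i]=26>B[j]=22 take 22 → j++
[i=3,j=4] A[i]=26<=B[j]=26 take 26 → i++

i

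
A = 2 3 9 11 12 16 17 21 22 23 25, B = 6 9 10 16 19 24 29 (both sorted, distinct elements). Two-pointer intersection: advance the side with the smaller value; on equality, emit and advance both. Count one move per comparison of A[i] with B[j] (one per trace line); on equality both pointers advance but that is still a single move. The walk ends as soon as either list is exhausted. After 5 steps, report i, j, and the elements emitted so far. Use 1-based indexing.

i=4, j=4, emitted=[9]

[i=1,j=1] 2<6 → i++
[i=2,j=1] 3<6 → i++
[i=3,j=1] 9>6 → j++
[i=3,j=2] 9==9 emit → i++,j++
[i=4,j=3] 11>10 → j++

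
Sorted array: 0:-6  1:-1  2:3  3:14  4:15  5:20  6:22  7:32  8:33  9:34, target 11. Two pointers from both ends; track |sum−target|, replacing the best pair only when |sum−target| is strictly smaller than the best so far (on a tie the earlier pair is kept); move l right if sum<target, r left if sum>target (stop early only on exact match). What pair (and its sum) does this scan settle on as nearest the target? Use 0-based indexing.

l=0 r=9: -6+34=28 d=17 *, r--
l=0 r=8: -6+33=27 d=16 *, r--
l=0 r=7: -6+32=26 d=15 *, r--
l=0 r=6: -6+22=16 d=5 *, r--
l=0 r=5: -6+20=14 d=3 *, r--
l=0 r=4: -6+15=9 d=2 *, l++
l=1 r=4: -1+15=14 d=3, r--
l=1 r=3: -1+14=13 d=2, r--
l=1 r=2: -1+3=2 d=9, l++

pair (-6, 15) with sum 9 (|Δ|=2)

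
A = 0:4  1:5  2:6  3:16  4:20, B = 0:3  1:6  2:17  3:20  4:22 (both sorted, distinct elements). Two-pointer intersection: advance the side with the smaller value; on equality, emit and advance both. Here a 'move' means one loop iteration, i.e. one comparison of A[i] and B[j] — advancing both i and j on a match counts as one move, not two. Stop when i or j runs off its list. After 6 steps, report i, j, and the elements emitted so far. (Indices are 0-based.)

i=4, j=3, emitted=[6]

[i=0,j=0] 4>3 → j++
[i=0,j=1] 4<6 → i++
[i=1,j=1] 5<6 → i++
[i=2,j=1] 6==6 emit → i++,j++
[i=3,j=2] 16<17 → i++
[i=4,j=2] 20>17 → j++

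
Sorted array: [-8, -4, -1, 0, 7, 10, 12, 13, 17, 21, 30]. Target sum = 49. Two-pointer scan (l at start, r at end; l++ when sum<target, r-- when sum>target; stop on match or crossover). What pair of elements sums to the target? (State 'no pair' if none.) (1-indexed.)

no pair

[1,11] -8+30=22 <49 → l++
[2,11] -4+30=26 <49 → l++
[3,11] -1+30=29 <49 → l++
[4,11] 0+30=30 <49 → l++
[5,11] 7+30=37 <49 → l++
[6,11] 10+30=40 <49 → l++
[7,11] 12+30=42 <49 → l++
[8,11] 13+30=43 <49 → l++
[9,11] 17+30=47 <49 → l++
[10,11] 21+30=51 >49 → r--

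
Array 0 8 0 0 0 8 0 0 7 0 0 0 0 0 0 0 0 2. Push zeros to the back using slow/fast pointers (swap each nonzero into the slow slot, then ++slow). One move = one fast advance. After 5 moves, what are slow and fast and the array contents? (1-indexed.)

slow=2, fast=6, a=[8, 0, 0, 0, 0, 8, 0, 0, 7, 0, 0, 0, 0, 0, 0, 0, 0, 2]

(s=1,f=1) a[fast]=0 → fast++
(s=1,f=2) a[fast]=8≠0 swap→a[1]=8 → slow++,fast++
(s=2,f=3) a[fast]=0 → fast++
(s=2,f=4) a[fast]=0 → fast++
(s=2,f=5) a[fast]=0 → fast++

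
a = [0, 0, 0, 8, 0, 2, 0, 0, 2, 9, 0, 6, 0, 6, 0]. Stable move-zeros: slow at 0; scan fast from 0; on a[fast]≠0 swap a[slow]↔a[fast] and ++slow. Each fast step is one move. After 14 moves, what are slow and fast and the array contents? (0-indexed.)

slow=0 fast=0: a[fast]=0, fast++
slow=0 fast=1: a[fast]=0, fast++
slow=0 fast=2: a[fast]=0, fast++
slow=0 fast=3: a[fast]=8≠0 swap→a[0]=8, slow++,fast++
slow=1 fast=4: a[fast]=0, fast++
slow=1 fast=5: a[fast]=2≠0 swap→a[1]=2, slow++,fast++
slow=2 fast=6: a[fast]=0, fast++
slow=2 fast=7: a[fast]=0, fast++
slow=2 fast=8: a[fast]=2≠0 swap→a[2]=2, slow++,fast++
slow=3 fast=9: a[fast]=9≠0 swap→a[3]=9, slow++,fast++
slow=4 fast=10: a[fast]=0, fast++
slow=4 fast=11: a[fast]=6≠0 swap→a[4]=6, slow++,fast++
slow=5 fast=12: a[fast]=0, fast++
slow=5 fast=13: a[fast]=6≠0 swap→a[5]=6, slow++,fast++

slow=6, fast=14, a=[8, 2, 2, 9, 6, 6, 0, 0, 0, 0, 0, 0, 0, 0, 0]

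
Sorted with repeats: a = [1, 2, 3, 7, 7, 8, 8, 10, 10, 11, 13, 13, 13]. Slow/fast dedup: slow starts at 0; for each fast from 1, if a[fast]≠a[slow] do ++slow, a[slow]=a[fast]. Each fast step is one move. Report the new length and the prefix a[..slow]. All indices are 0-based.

length 8; prefix = [1, 2, 3, 7, 8, 10, 11, 13]

slow=0 fast=1: a[fast]=2≠a[slow]=1 write a[1]=2, slow++,fast++
slow=1 fast=2: a[fast]=3≠a[slow]=2 write a[2]=3, slow++,fast++
slow=2 fast=3: a[fast]=7≠a[slow]=3 write a[3]=7, slow++,fast++
slow=3 fast=4: a[fast]=7=a[slow] dup, fast++
slow=3 fast=5: a[fast]=8≠a[slow]=7 write a[4]=8, slow++,fast++
slow=4 fast=6: a[fast]=8=a[slow] dup, fast++
slow=4 fast=7: a[fast]=10≠a[slow]=8 write a[5]=10, slow++,fast++
slow=5 fast=8: a[fast]=10=a[slow] dup, fast++
slow=5 fast=9: a[fast]=11≠a[slow]=10 write a[6]=11, slow++,fast++
slow=6 fast=10: a[fast]=13≠a[slow]=11 write a[7]=13, slow++,fast++
slow=7 fast=11: a[fast]=13=a[slow] dup, fast++
slow=7 fast=12: a[fast]=13=a[slow] dup, fast++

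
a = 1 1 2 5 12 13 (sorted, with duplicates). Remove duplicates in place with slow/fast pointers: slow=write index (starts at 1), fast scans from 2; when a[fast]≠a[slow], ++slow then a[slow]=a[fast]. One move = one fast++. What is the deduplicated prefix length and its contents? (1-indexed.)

length 5; prefix = [1, 2, 5, 12, 13]

(s=1,f=2) a[fast]=1=a[slow] dup → fast++
(s=1,f=3) a[fast]=2≠a[slow]=1 write a[2]=2 → slow++,fast++
(s=2,f=4) a[fast]=5≠a[slow]=2 write a[3]=5 → slow++,fast++
(s=3,f=5) a[fast]=12≠a[slow]=5 write a[4]=12 → slow++,fast++
(s=4,f=6) a[fast]=13≠a[slow]=12 write a[5]=13 → slow++,fast++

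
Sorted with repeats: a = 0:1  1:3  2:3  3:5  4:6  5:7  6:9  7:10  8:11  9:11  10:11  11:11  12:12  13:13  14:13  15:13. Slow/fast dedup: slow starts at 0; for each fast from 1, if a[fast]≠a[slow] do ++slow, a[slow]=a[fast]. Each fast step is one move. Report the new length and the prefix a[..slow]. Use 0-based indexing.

length 10; prefix = [1, 3, 5, 6, 7, 9, 10, 11, 12, 13]

(s=0,f=1) a[fast]=3≠a[slow]=1 write a[1]=3 → slow++,fast++
(s=1,f=2) a[fast]=3=a[slow] dup → fast++
(s=1,f=3) a[fast]=5≠a[slow]=3 write a[2]=5 → slow++,fast++
(s=2,f=4) a[fast]=6≠a[slow]=5 write a[3]=6 → slow++,fast++
(s=3,f=5) a[fast]=7≠a[slow]=6 write a[4]=7 → slow++,fast++
(s=4,f=6) a[fast]=9≠a[slow]=7 write a[5]=9 → slow++,fast++
(s=5,f=7) a[fast]=10≠a[slow]=9 write a[6]=10 → slow++,fast++
(s=6,f=8) a[fast]=11≠a[slow]=10 write a[7]=11 → slow++,fast++
(s=7,f=9) a[fast]=11=a[slow] dup → fast++
(s=7,f=10) a[fast]=11=a[slow] dup → fast++
(s=7,f=11) a[fast]=11=a[slow] dup → fast++
(s=7,f=12) a[fast]=12≠a[slow]=11 write a[8]=12 → slow++,fast++
(s=8,f=13) a[fast]=13≠a[slow]=12 write a[9]=13 → slow++,fast++
(s=9,f=14) a[fast]=13=a[slow] dup → fast++
(s=9,f=15) a[fast]=13=a[slow] dup → fast++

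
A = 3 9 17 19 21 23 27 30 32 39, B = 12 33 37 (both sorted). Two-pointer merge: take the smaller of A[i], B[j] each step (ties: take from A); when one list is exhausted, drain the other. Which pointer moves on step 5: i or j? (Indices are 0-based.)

[i=0,j=0] A[i]=3<=B[j]=12 take 3 → i++
[i=1,j=0] A[i]=9<=B[j]=12 take 9 → i++
[i=2,j=0] A[i]=17>B[j]=12 take 12 → j++
[i=2,j=1] A[i]=17<=B[j]=33 take 17 → i++
[i=3,j=1] A[i]=19<=B[j]=33 take 19 → i++

i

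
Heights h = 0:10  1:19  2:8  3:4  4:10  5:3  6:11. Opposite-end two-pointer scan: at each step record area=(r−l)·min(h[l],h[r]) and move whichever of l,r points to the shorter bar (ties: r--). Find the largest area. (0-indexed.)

l=0 r=6: min(10,11)*6=60 best=60 *, l++
l=1 r=6: min(19,11)*5=55 best=60, r--
l=1 r=5: min(19,3)*4=12 best=60, r--
l=1 r=4: min(19,10)*3=30 best=60, r--
l=1 r=3: min(19,4)*2=8 best=60, r--
l=1 r=2: min(19,8)*1=8 best=60, r--

max area = 60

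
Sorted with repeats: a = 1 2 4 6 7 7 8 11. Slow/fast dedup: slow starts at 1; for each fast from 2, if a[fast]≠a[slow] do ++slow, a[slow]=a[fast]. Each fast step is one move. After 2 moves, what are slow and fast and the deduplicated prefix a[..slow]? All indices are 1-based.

slow=3, fast=4, prefix=[1, 2, 4]

slow=1 fast=2: a[fast]=2≠a[slow]=1 write a[2]=2, slow++,fast++
slow=2 fast=3: a[fast]=4≠a[slow]=2 write a[3]=4, slow++,fast++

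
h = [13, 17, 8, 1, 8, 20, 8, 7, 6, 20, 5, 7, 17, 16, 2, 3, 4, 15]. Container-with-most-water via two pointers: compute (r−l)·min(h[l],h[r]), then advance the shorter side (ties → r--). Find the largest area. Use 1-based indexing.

max area = 240

l=1 r=18: min(13,15)*17=221 best=221 *, l++
l=2 r=18: min(17,15)*16=240 best=240 *, r--
l=2 r=17: min(17,4)*15=60 best=240, r--
l=2 r=16: min(17,3)*14=42 best=240, r--
l=2 r=15: min(17,2)*13=26 best=240, r--
l=2 r=14: min(17,16)*12=192 best=240, r--
l=2 r=13: min(17,17)*11=187 best=240, r--
l=2 r=12: min(17,7)*10=70 best=240, r--
l=2 r=11: min(17,5)*9=45 best=240, r--
l=2 r=10: min(17,20)*8=136 best=240, l++
l=3 r=10: min(8,20)*7=56 best=240, l++
l=4 r=10: min(1,20)*6=6 best=240, l++
l=5 r=10: min(8,20)*5=40 best=240, l++
l=6 r=10: min(20,20)*4=80 best=240, r--
l=6 r=9: min(20,6)*3=18 best=240, r--
l=6 r=8: min(20,7)*2=14 best=240, r--
l=6 r=7: min(20,8)*1=8 best=240, r--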